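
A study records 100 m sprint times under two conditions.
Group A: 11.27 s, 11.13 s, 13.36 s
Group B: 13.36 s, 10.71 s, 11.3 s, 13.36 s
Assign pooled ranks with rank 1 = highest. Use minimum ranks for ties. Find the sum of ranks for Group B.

13

Sorted (descending): 13.36, 13.36, 13.36, 11.3, 11.27, 11.13, 10.71
The 3 values of 13.36 occupy positions 1–3 → each gets rank 1.
Group B values → pooled ranks: 13.36→1, 10.71→7, 11.3→4, 13.36→1
Rank sum = 1 + 7 + 4 + 1 = 13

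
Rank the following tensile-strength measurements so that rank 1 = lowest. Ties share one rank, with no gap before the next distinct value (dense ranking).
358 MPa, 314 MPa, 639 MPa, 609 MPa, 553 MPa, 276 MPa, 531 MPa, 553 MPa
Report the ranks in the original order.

3, 2, 7, 6, 5, 1, 4, 5

Sorted (ascending): 276, 314, 358, 531, 553, 553, 609, 639
The 2 values of 553 share dense rank 5.
Remaining distinct values take the next consecutive integers.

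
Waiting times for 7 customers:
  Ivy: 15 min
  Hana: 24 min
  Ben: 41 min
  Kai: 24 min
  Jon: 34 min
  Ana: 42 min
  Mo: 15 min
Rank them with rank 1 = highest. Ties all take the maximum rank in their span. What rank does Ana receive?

Sorted (descending): 42, 41, 34, 24, 24, 15, 15
The 2 values of 24 occupy positions 4–5 → each gets rank 5.
The 2 values of 15 occupy positions 6–7 → each gets rank 7.
Ana has value 42 min → rank 1.

1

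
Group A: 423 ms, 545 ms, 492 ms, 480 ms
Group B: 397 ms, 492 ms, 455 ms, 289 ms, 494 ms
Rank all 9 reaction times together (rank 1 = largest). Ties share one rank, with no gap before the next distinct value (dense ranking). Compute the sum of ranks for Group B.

Sorted (descending): 545, 494, 492, 492, 480, 455, 423, 397, 289
The 2 values of 492 share dense rank 3.
Remaining distinct values take the next consecutive integers.
Group B values → pooled ranks: 397→7, 492→3, 455→5, 289→8, 494→2
Rank sum = 7 + 3 + 5 + 8 + 2 = 25

25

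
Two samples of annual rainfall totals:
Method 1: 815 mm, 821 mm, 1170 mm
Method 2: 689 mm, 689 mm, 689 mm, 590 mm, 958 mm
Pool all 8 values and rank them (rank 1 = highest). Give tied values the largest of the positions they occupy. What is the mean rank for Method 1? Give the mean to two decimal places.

2.67

Sorted (descending): 1170, 958, 821, 815, 689, 689, 689, 590
The 3 values of 689 occupy positions 5–7 → each gets rank 7.
Method 1 values → pooled ranks: 815→4, 821→3, 1170→1
Mean rank = (4 + 3 + 1) / 3 = 2.67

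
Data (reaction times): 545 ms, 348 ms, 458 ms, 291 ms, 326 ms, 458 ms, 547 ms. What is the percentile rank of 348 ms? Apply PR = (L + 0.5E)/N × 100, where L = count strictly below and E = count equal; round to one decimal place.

N = 7.
Strictly below 348: 2. Equal to 348: 1.
PR = (2 + 0.5·1)/7 × 100 = 35.7

35.7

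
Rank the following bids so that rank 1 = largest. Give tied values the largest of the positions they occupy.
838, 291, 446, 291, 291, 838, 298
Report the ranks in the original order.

Sorted (descending): 838, 838, 446, 298, 291, 291, 291
The 2 values of 838 occupy positions 1–2 → each gets rank 2.
The 3 values of 291 occupy positions 5–7 → each gets rank 7.

2, 7, 3, 7, 7, 2, 4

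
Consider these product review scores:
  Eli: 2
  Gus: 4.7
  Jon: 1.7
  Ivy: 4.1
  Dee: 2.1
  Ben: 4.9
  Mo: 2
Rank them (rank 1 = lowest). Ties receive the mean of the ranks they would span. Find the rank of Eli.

Sorted (ascending): 1.7, 2, 2, 2.1, 4.1, 4.7, 4.9
The 2 values of 2 occupy positions 2–3 → average rank (2+3)/2 = 2.5.
Eli has value 2 → rank 2.5.

2.5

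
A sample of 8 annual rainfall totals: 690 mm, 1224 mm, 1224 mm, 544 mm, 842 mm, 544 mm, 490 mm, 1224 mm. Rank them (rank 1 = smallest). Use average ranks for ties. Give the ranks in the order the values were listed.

Sorted (ascending): 490, 544, 544, 690, 842, 1224, 1224, 1224
The 2 values of 544 occupy positions 2–3 → average rank (2+3)/2 = 2.5.
The 3 values of 1224 occupy positions 6–8 → average rank 7.

4, 7, 7, 2.5, 5, 2.5, 1, 7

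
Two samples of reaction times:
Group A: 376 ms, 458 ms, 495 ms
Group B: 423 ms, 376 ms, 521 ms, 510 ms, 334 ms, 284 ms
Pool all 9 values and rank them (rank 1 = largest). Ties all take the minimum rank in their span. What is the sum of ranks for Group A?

Sorted (descending): 521, 510, 495, 458, 423, 376, 376, 334, 284
The 2 values of 376 occupy positions 6–7 → each gets rank 6.
Group A values → pooled ranks: 376→6, 458→4, 495→3
Rank sum = 6 + 4 + 3 = 13

13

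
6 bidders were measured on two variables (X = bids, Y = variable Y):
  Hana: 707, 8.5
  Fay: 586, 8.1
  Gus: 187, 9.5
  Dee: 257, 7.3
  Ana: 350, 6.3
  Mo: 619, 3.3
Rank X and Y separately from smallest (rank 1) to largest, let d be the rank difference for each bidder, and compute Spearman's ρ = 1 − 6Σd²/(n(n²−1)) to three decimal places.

Ranks of variable 1: 6, 4, 1, 2, 3, 5
Ranks of variable 2: 5, 4, 6, 3, 2, 1
d = r₁ − r₂: 1, 0, -5, -1, 1, 4
d²: 1, 0, 25, 1, 1, 16; Σd² = 44
ρ = 1 − 6·44/(6·35) = 1 − 264/210 = -0.257

-0.257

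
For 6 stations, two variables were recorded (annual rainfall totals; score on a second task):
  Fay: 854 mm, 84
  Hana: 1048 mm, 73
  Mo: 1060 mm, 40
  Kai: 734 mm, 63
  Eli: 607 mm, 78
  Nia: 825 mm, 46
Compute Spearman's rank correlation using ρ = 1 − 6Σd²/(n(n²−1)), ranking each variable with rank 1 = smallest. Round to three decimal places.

Ranks of variable 1: 4, 5, 6, 2, 1, 3
Ranks of variable 2: 6, 4, 1, 3, 5, 2
d = r₁ − r₂: -2, 1, 5, -1, -4, 1
d²: 4, 1, 25, 1, 16, 1; Σd² = 48
ρ = 1 − 6·48/(6·35) = 1 − 288/210 = -0.371

-0.371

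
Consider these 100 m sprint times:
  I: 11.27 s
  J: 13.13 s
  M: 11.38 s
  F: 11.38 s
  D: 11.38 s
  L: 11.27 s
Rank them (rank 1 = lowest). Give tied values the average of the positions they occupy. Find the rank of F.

Sorted (ascending): 11.27, 11.27, 11.38, 11.38, 11.38, 13.13
The 2 values of 11.27 occupy positions 1–2 → average rank (1+2)/2 = 1.5.
The 3 values of 11.38 occupy positions 3–5 → average rank 4.
F has value 11.38 s → rank 4.

4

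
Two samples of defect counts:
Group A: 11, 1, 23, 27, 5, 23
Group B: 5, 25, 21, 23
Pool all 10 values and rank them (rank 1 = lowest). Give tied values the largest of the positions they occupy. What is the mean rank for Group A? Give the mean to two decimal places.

5.67

Sorted (ascending): 1, 5, 5, 11, 21, 23, 23, 23, 25, 27
The 2 values of 5 occupy positions 2–3 → each gets rank 3.
The 3 values of 23 occupy positions 6–8 → each gets rank 8.
Group A values → pooled ranks: 11→4, 1→1, 23→8, 27→10, 5→3, 23→8
Mean rank = (4 + 1 + 8 + 10 + 3 + 8) / 6 = 5.67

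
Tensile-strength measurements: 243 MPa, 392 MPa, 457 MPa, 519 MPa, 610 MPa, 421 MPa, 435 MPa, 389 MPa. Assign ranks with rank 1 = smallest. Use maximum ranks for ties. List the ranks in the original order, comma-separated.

Sorted (ascending): 243, 389, 392, 421, 435, 457, 519, 610
No ties — each value takes its position as its rank.

1, 3, 6, 7, 8, 4, 5, 2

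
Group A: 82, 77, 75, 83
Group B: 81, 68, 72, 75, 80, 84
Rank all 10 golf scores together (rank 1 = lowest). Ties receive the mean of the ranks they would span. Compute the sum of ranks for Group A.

Sorted (ascending): 68, 72, 75, 75, 77, 80, 81, 82, 83, 84
The 2 values of 75 occupy positions 3–4 → average rank (3+4)/2 = 3.5.
Group A values → pooled ranks: 82→8, 77→5, 75→3.5, 83→9
Rank sum = 8 + 5 + 3.5 + 9 = 25.5

25.5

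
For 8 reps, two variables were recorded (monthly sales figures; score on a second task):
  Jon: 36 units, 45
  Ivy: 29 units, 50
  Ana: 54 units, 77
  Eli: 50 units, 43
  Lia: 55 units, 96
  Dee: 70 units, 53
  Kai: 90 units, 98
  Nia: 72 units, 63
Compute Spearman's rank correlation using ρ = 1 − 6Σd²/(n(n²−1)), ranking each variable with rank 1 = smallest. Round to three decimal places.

Ranks of variable 1: 2, 1, 4, 3, 5, 6, 8, 7
Ranks of variable 2: 2, 3, 6, 1, 7, 4, 8, 5
d = r₁ − r₂: 0, -2, -2, 2, -2, 2, 0, 2
d²: 0, 4, 4, 4, 4, 4, 0, 4; Σd² = 24
ρ = 1 − 6·24/(8·63) = 1 − 144/504 = 0.714

0.714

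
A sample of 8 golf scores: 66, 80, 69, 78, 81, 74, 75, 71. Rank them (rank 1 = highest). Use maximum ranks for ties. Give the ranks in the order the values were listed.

Sorted (descending): 81, 80, 78, 75, 74, 71, 69, 66
No ties — each value takes its position as its rank.

8, 2, 7, 3, 1, 5, 4, 6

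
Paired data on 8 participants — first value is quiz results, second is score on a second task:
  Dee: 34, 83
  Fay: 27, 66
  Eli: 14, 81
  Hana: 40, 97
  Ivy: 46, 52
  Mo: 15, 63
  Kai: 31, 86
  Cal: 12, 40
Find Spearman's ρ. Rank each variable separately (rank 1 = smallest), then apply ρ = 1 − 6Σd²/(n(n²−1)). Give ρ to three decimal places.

Ranks of variable 1: 6, 4, 2, 7, 8, 3, 5, 1
Ranks of variable 2: 6, 4, 5, 8, 2, 3, 7, 1
d = r₁ − r₂: 0, 0, -3, -1, 6, 0, -2, 0
d²: 0, 0, 9, 1, 36, 0, 4, 0; Σd² = 50
ρ = 1 − 6·50/(8·63) = 1 − 300/504 = 0.405

0.405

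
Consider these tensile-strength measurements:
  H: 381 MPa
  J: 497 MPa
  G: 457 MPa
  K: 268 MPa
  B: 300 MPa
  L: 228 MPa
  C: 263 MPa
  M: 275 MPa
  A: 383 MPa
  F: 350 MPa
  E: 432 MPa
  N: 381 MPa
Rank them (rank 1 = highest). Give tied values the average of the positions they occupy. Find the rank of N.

Sorted (descending): 497, 457, 432, 383, 381, 381, 350, 300, 275, 268, 263, 228
The 2 values of 381 occupy positions 5–6 → average rank (5+6)/2 = 5.5.
N has value 381 MPa → rank 5.5.

5.5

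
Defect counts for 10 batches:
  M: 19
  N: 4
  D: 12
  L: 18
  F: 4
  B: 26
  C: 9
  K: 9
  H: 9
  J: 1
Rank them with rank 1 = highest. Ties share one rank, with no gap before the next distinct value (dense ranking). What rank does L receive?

Sorted (descending): 26, 19, 18, 12, 9, 9, 9, 4, 4, 1
The 3 values of 9 share dense rank 5.
The 2 values of 4 share dense rank 6.
Remaining distinct values take the next consecutive integers.
L has value 18 → rank 3.

3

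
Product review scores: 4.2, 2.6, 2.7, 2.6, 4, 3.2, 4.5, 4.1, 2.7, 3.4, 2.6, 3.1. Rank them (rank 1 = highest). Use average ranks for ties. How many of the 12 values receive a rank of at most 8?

Sorted (descending): 4.5, 4.2, 4.1, 4, 3.4, 3.2, 3.1, 2.7, 2.7, 2.6, 2.6, 2.6
The 2 values of 2.7 occupy positions 8–9 → average rank (8+9)/2 = 8.5.
The 3 values of 2.6 occupy positions 10–12 → average rank 11.
Ranks ≤ 8: {1, 2, 3, 4, 5, 6, 7} → 7 values.

7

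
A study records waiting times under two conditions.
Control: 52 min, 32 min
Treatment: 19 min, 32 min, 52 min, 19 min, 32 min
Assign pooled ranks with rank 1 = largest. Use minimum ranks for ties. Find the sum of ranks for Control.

4

Sorted (descending): 52, 52, 32, 32, 32, 19, 19
The 2 values of 52 occupy positions 1–2 → each gets rank 1.
The 3 values of 32 occupy positions 3–5 → each gets rank 3.
The 2 values of 19 occupy positions 6–7 → each gets rank 6.
Control values → pooled ranks: 52→1, 32→3
Rank sum = 1 + 3 = 4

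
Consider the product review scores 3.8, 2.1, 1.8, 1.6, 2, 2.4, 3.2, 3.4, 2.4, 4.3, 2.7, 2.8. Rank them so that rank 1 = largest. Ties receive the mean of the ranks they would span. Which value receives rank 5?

2.8

Sorted (descending): 4.3, 3.8, 3.4, 3.2, 2.8, 2.7, 2.4, 2.4, 2.1, 2, 1.8, 1.6
The 2 values of 2.4 occupy positions 7–8 → average rank (7+8)/2 = 7.5.
Rank 5 → value 2.8.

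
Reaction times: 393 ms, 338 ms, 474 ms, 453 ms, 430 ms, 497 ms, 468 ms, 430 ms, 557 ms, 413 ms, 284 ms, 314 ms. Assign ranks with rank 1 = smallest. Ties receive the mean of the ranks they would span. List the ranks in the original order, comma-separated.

4, 3, 10, 8, 6.5, 11, 9, 6.5, 12, 5, 1, 2

Sorted (ascending): 284, 314, 338, 393, 413, 430, 430, 453, 468, 474, 497, 557
The 2 values of 430 occupy positions 6–7 → average rank (6+7)/2 = 6.5.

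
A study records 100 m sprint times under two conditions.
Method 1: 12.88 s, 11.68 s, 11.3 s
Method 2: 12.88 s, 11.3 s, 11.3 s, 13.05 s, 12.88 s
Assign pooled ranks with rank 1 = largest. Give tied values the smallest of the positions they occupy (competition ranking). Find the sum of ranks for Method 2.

Sorted (descending): 13.05, 12.88, 12.88, 12.88, 11.68, 11.3, 11.3, 11.3
The 3 values of 12.88 occupy positions 2–4 → each gets rank 2.
The 3 values of 11.3 occupy positions 6–8 → each gets rank 6.
Method 2 values → pooled ranks: 12.88→2, 11.3→6, 11.3→6, 13.05→1, 12.88→2
Rank sum = 2 + 6 + 6 + 1 + 2 = 17

17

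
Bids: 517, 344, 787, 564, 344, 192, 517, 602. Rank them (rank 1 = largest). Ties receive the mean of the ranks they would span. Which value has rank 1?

787

Sorted (descending): 787, 602, 564, 517, 517, 344, 344, 192
The 2 values of 517 occupy positions 4–5 → average rank (4+5)/2 = 4.5.
The 2 values of 344 occupy positions 6–7 → average rank (6+7)/2 = 6.5.
Rank 1 → value 787.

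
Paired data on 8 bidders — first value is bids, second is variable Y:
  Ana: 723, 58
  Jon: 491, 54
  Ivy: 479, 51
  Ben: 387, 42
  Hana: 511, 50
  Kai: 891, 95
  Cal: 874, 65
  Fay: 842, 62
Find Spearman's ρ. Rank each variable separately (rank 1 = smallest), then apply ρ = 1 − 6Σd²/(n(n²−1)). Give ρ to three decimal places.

0.929

Ranks of variable 1: 5, 3, 2, 1, 4, 8, 7, 6
Ranks of variable 2: 5, 4, 3, 1, 2, 8, 7, 6
d = r₁ − r₂: 0, -1, -1, 0, 2, 0, 0, 0
d²: 0, 1, 1, 0, 4, 0, 0, 0; Σd² = 6
ρ = 1 − 6·6/(8·63) = 1 − 36/504 = 0.929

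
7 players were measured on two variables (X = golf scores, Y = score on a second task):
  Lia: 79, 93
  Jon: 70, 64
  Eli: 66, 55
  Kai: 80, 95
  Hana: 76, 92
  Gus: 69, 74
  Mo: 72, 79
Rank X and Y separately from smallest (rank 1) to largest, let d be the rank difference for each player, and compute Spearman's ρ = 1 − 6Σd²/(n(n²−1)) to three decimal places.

0.964

Ranks of variable 1: 6, 3, 1, 7, 5, 2, 4
Ranks of variable 2: 6, 2, 1, 7, 5, 3, 4
d = r₁ − r₂: 0, 1, 0, 0, 0, -1, 0
d²: 0, 1, 0, 0, 0, 1, 0; Σd² = 2
ρ = 1 − 6·2/(7·48) = 1 − 12/336 = 0.964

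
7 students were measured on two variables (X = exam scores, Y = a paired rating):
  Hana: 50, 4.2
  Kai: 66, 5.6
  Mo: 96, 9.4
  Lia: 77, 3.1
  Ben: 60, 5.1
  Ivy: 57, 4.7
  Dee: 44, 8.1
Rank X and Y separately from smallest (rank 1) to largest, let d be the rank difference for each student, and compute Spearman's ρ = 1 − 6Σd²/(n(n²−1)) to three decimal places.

Ranks of variable 1: 2, 5, 7, 6, 4, 3, 1
Ranks of variable 2: 2, 5, 7, 1, 4, 3, 6
d = r₁ − r₂: 0, 0, 0, 5, 0, 0, -5
d²: 0, 0, 0, 25, 0, 0, 25; Σd² = 50
ρ = 1 − 6·50/(7·48) = 1 − 300/336 = 0.107

0.107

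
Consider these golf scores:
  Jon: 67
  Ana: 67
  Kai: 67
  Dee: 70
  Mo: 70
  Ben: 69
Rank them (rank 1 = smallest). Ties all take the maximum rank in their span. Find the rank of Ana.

Sorted (ascending): 67, 67, 67, 69, 70, 70
The 3 values of 67 occupy positions 1–3 → each gets rank 3.
The 2 values of 70 occupy positions 5–6 → each gets rank 6.
Ana has value 67 → rank 3.

3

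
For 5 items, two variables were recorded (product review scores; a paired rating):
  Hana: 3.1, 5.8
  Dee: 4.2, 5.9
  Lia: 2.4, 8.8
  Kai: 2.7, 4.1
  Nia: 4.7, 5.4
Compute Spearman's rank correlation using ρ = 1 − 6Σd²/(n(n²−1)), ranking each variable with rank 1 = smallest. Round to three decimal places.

Ranks of variable 1: 3, 4, 1, 2, 5
Ranks of variable 2: 3, 4, 5, 1, 2
d = r₁ − r₂: 0, 0, -4, 1, 3
d²: 0, 0, 16, 1, 9; Σd² = 26
ρ = 1 − 6·26/(5·24) = 1 − 156/120 = -0.300

-0.300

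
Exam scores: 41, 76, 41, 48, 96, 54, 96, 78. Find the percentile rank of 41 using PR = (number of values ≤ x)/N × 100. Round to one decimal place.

25.0

N = 8.
Strictly below 41: 0. Equal to 41: 2.
PR = 2/8 × 100 = 25.0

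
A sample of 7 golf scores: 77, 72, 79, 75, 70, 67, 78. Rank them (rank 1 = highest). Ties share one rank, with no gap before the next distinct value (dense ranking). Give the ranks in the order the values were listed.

3, 5, 1, 4, 6, 7, 2

Sorted (descending): 79, 78, 77, 75, 72, 70, 67
No ties — each value takes its position as its rank.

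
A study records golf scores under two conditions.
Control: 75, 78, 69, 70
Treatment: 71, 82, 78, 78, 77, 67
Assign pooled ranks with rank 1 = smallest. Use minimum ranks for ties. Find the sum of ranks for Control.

17

Sorted (ascending): 67, 69, 70, 71, 75, 77, 78, 78, 78, 82
The 3 values of 78 occupy positions 7–9 → each gets rank 7.
Control values → pooled ranks: 75→5, 78→7, 69→2, 70→3
Rank sum = 5 + 7 + 2 + 3 = 17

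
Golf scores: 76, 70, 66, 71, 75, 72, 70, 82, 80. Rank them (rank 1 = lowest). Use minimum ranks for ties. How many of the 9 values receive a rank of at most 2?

Sorted (ascending): 66, 70, 70, 71, 72, 75, 76, 80, 82
The 2 values of 70 occupy positions 2–3 → each gets rank 2.
Ranks ≤ 2: {1, 2, 2} → 3 values.

3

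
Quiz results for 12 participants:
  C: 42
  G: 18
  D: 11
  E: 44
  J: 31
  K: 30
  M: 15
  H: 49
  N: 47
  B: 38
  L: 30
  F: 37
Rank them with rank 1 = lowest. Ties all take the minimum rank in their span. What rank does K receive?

4

Sorted (ascending): 11, 15, 18, 30, 30, 31, 37, 38, 42, 44, 47, 49
The 2 values of 30 occupy positions 4–5 → each gets rank 4.
K has value 30 → rank 4.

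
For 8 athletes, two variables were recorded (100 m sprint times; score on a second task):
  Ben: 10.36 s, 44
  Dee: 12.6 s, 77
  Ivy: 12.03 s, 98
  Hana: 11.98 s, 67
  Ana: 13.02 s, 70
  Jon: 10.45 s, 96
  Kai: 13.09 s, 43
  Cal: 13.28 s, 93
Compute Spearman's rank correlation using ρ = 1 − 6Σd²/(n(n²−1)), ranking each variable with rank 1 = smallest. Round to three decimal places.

-0.024

Ranks of variable 1: 1, 5, 4, 3, 6, 2, 7, 8
Ranks of variable 2: 2, 5, 8, 3, 4, 7, 1, 6
d = r₁ − r₂: -1, 0, -4, 0, 2, -5, 6, 2
d²: 1, 0, 16, 0, 4, 25, 36, 4; Σd² = 86
ρ = 1 − 6·86/(8·63) = 1 − 516/504 = -0.024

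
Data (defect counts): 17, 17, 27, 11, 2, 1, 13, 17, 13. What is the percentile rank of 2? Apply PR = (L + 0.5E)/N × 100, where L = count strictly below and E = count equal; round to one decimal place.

16.7

N = 9.
Strictly below 2: 1. Equal to 2: 1.
PR = (1 + 0.5·1)/9 × 100 = 16.7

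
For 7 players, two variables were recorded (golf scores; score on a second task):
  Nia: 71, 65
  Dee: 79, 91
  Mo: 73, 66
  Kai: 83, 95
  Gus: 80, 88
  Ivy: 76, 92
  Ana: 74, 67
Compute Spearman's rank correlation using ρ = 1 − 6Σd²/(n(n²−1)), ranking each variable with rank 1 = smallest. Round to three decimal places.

0.857

Ranks of variable 1: 1, 5, 2, 7, 6, 4, 3
Ranks of variable 2: 1, 5, 2, 7, 4, 6, 3
d = r₁ − r₂: 0, 0, 0, 0, 2, -2, 0
d²: 0, 0, 0, 0, 4, 4, 0; Σd² = 8
ρ = 1 − 6·8/(7·48) = 1 − 48/336 = 0.857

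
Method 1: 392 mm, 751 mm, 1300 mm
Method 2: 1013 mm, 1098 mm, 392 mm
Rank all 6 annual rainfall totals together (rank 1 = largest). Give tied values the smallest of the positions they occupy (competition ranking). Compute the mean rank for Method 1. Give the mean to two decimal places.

3.33

Sorted (descending): 1300, 1098, 1013, 751, 392, 392
The 2 values of 392 occupy positions 5–6 → each gets rank 5.
Method 1 values → pooled ranks: 392→5, 751→4, 1300→1
Mean rank = (5 + 4 + 1) / 3 = 3.33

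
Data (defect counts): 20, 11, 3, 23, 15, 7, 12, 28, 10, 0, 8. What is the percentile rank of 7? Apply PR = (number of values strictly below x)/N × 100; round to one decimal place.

N = 11.
Strictly below 7: 2. Equal to 7: 1.
PR = 2/11 × 100 = 18.2

18.2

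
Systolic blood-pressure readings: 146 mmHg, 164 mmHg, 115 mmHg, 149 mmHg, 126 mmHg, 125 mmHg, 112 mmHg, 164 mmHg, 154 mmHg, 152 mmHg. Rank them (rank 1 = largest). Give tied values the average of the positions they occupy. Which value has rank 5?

149

Sorted (descending): 164, 164, 154, 152, 149, 146, 126, 125, 115, 112
The 2 values of 164 occupy positions 1–2 → average rank (1+2)/2 = 1.5.
Rank 5 → value 149.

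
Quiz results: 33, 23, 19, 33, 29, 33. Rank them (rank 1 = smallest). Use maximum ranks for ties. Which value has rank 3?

29

Sorted (ascending): 19, 23, 29, 33, 33, 33
The 3 values of 33 occupy positions 4–6 → each gets rank 6.
Rank 3 → value 29.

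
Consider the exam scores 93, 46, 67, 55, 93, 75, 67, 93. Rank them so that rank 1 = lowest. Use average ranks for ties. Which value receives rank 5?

75

Sorted (ascending): 46, 55, 67, 67, 75, 93, 93, 93
The 2 values of 67 occupy positions 3–4 → average rank (3+4)/2 = 3.5.
The 3 values of 93 occupy positions 6–8 → average rank 7.
Rank 5 → value 75.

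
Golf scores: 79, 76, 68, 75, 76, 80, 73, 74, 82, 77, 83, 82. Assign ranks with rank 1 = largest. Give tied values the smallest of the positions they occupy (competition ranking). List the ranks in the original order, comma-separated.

5, 7, 12, 9, 7, 4, 11, 10, 2, 6, 1, 2

Sorted (descending): 83, 82, 82, 80, 79, 77, 76, 76, 75, 74, 73, 68
The 2 values of 82 occupy positions 2–3 → each gets rank 2.
The 2 values of 76 occupy positions 7–8 → each gets rank 7.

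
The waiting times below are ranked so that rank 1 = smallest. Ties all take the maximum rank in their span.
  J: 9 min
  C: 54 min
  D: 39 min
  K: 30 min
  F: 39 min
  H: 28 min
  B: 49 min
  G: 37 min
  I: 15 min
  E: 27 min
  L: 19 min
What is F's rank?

9

Sorted (ascending): 9, 15, 19, 27, 28, 30, 37, 39, 39, 49, 54
The 2 values of 39 occupy positions 8–9 → each gets rank 9.
F has value 39 min → rank 9.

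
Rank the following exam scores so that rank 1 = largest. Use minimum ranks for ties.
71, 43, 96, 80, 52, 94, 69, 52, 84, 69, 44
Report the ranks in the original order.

Sorted (descending): 96, 94, 84, 80, 71, 69, 69, 52, 52, 44, 43
The 2 values of 69 occupy positions 6–7 → each gets rank 6.
The 2 values of 52 occupy positions 8–9 → each gets rank 8.

5, 11, 1, 4, 8, 2, 6, 8, 3, 6, 10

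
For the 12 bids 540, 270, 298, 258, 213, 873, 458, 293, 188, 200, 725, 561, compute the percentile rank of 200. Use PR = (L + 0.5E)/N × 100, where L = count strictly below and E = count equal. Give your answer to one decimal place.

N = 12.
Strictly below 200: 1. Equal to 200: 1.
PR = (1 + 0.5·1)/12 × 100 = 12.5

12.5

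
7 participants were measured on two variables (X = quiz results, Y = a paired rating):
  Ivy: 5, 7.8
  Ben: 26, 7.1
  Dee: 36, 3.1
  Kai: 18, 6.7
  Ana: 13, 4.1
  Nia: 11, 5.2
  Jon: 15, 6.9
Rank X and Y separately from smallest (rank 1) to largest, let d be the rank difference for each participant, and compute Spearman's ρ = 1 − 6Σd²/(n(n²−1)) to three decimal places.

-0.357

Ranks of variable 1: 1, 6, 7, 5, 3, 2, 4
Ranks of variable 2: 7, 6, 1, 4, 2, 3, 5
d = r₁ − r₂: -6, 0, 6, 1, 1, -1, -1
d²: 36, 0, 36, 1, 1, 1, 1; Σd² = 76
ρ = 1 − 6·76/(7·48) = 1 − 456/336 = -0.357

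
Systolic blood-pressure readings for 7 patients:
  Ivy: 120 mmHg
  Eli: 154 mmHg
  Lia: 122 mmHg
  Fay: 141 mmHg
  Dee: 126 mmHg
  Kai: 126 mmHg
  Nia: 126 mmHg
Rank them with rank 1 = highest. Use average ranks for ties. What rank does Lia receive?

Sorted (descending): 154, 141, 126, 126, 126, 122, 120
The 3 values of 126 occupy positions 3–5 → average rank 4.
Lia has value 122 mmHg → rank 6.

6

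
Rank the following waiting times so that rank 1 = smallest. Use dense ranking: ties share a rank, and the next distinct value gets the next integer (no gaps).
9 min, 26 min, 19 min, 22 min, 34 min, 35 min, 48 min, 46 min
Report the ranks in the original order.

1, 4, 2, 3, 5, 6, 8, 7

Sorted (ascending): 9, 19, 22, 26, 34, 35, 46, 48
No ties — each value takes its position as its rank.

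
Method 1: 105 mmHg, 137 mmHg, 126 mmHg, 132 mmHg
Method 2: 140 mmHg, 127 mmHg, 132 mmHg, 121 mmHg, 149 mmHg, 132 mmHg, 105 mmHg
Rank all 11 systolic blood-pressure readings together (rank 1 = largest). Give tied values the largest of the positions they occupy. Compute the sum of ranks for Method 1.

28

Sorted (descending): 149, 140, 137, 132, 132, 132, 127, 126, 121, 105, 105
The 3 values of 132 occupy positions 4–6 → each gets rank 6.
The 2 values of 105 occupy positions 10–11 → each gets rank 11.
Method 1 values → pooled ranks: 105→11, 137→3, 126→8, 132→6
Rank sum = 11 + 3 + 8 + 6 = 28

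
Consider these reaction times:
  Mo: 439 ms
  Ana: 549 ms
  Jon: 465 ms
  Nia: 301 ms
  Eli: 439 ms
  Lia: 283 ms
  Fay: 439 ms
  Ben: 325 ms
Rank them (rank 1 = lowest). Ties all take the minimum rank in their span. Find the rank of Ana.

8

Sorted (ascending): 283, 301, 325, 439, 439, 439, 465, 549
The 3 values of 439 occupy positions 4–6 → each gets rank 4.
Ana has value 549 ms → rank 8.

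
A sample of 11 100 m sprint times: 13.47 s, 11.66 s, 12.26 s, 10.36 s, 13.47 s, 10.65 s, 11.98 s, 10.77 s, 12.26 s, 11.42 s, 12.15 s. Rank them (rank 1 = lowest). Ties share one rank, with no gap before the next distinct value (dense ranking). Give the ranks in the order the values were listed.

9, 5, 8, 1, 9, 2, 6, 3, 8, 4, 7

Sorted (ascending): 10.36, 10.65, 10.77, 11.42, 11.66, 11.98, 12.15, 12.26, 12.26, 13.47, 13.47
The 2 values of 12.26 share dense rank 8.
The 2 values of 13.47 share dense rank 9.
Remaining distinct values take the next consecutive integers.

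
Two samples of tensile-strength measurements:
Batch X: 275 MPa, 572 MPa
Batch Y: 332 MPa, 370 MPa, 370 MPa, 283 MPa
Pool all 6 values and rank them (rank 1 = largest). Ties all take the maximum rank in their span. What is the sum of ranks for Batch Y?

15

Sorted (descending): 572, 370, 370, 332, 283, 275
The 2 values of 370 occupy positions 2–3 → each gets rank 3.
Batch Y values → pooled ranks: 332→4, 370→3, 370→3, 283→5
Rank sum = 4 + 3 + 3 + 5 = 15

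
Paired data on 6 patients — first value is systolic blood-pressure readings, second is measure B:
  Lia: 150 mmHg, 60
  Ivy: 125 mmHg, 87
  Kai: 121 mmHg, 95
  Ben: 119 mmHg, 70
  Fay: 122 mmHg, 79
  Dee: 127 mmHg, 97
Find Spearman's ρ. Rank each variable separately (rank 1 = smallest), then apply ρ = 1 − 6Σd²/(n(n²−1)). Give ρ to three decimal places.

Ranks of variable 1: 6, 4, 2, 1, 3, 5
Ranks of variable 2: 1, 4, 5, 2, 3, 6
d = r₁ − r₂: 5, 0, -3, -1, 0, -1
d²: 25, 0, 9, 1, 0, 1; Σd² = 36
ρ = 1 − 6·36/(6·35) = 1 − 216/210 = -0.029

-0.029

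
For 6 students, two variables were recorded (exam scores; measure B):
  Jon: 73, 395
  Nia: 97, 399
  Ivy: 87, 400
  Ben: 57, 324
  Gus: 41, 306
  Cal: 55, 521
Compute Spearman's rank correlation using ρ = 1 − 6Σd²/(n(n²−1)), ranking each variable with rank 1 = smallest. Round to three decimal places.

Ranks of variable 1: 4, 6, 5, 3, 1, 2
Ranks of variable 2: 3, 4, 5, 2, 1, 6
d = r₁ − r₂: 1, 2, 0, 1, 0, -4
d²: 1, 4, 0, 1, 0, 16; Σd² = 22
ρ = 1 − 6·22/(6·35) = 1 − 132/210 = 0.371

0.371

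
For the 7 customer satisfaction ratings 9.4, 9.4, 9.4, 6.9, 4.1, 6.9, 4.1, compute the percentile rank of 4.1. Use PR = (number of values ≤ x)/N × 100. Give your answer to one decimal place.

28.6

N = 7.
Strictly below 4.1: 0. Equal to 4.1: 2.
PR = 2/7 × 100 = 28.6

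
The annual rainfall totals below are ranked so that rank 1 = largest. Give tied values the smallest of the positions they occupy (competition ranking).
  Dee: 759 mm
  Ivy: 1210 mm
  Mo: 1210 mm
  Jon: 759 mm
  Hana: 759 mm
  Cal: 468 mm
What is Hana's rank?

Sorted (descending): 1210, 1210, 759, 759, 759, 468
The 2 values of 1210 occupy positions 1–2 → each gets rank 1.
The 3 values of 759 occupy positions 3–5 → each gets rank 3.
Hana has value 759 mm → rank 3.

3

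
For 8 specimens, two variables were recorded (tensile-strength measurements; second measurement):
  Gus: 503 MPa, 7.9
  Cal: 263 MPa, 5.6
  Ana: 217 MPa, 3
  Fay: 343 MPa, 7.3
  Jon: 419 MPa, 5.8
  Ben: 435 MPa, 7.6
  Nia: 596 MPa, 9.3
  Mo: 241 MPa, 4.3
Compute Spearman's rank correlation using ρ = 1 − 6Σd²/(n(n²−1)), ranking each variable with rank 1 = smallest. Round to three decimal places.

0.976

Ranks of variable 1: 7, 3, 1, 4, 5, 6, 8, 2
Ranks of variable 2: 7, 3, 1, 5, 4, 6, 8, 2
d = r₁ − r₂: 0, 0, 0, -1, 1, 0, 0, 0
d²: 0, 0, 0, 1, 1, 0, 0, 0; Σd² = 2
ρ = 1 − 6·2/(8·63) = 1 − 12/504 = 0.976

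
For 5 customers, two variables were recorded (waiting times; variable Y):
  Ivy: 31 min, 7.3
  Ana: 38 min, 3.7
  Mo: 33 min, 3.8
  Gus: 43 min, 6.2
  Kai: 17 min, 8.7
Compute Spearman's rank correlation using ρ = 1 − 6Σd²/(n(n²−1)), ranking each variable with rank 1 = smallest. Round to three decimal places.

-0.700

Ranks of variable 1: 2, 4, 3, 5, 1
Ranks of variable 2: 4, 1, 2, 3, 5
d = r₁ − r₂: -2, 3, 1, 2, -4
d²: 4, 9, 1, 4, 16; Σd² = 34
ρ = 1 − 6·34/(5·24) = 1 − 204/120 = -0.700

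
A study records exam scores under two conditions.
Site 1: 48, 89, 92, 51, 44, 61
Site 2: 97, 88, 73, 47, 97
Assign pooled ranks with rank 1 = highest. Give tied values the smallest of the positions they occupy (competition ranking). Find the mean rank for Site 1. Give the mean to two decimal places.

Sorted (descending): 97, 97, 92, 89, 88, 73, 61, 51, 48, 47, 44
The 2 values of 97 occupy positions 1–2 → each gets rank 1.
Site 1 values → pooled ranks: 48→9, 89→4, 92→3, 51→8, 44→11, 61→7
Mean rank = (9 + 4 + 3 + 8 + 11 + 7) / 6 = 7.00

7.00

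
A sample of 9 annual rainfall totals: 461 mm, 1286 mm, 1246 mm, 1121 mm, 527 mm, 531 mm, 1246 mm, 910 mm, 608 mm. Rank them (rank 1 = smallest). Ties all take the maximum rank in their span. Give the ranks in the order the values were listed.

Sorted (ascending): 461, 527, 531, 608, 910, 1121, 1246, 1246, 1286
The 2 values of 1246 occupy positions 7–8 → each gets rank 8.

1, 9, 8, 6, 2, 3, 8, 5, 4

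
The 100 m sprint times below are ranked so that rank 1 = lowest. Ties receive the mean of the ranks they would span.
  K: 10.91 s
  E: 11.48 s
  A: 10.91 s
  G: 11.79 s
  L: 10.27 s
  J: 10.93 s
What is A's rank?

Sorted (ascending): 10.27, 10.91, 10.91, 10.93, 11.48, 11.79
The 2 values of 10.91 occupy positions 2–3 → average rank (2+3)/2 = 2.5.
A has value 10.91 s → rank 2.5.

2.5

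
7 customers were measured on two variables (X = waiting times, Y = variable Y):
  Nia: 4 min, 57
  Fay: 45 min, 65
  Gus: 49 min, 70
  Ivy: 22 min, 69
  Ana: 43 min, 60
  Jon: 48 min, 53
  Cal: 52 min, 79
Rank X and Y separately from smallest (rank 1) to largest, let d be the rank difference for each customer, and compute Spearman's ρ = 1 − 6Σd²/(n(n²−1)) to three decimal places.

0.536

Ranks of variable 1: 1, 4, 6, 2, 3, 5, 7
Ranks of variable 2: 2, 4, 6, 5, 3, 1, 7
d = r₁ − r₂: -1, 0, 0, -3, 0, 4, 0
d²: 1, 0, 0, 9, 0, 16, 0; Σd² = 26
ρ = 1 − 6·26/(7·48) = 1 − 156/336 = 0.536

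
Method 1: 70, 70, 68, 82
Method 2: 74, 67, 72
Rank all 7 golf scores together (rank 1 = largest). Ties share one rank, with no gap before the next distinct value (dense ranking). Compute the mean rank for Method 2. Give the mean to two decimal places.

Sorted (descending): 82, 74, 72, 70, 70, 68, 67
The 2 values of 70 share dense rank 4.
Remaining distinct values take the next consecutive integers.
Method 2 values → pooled ranks: 74→2, 67→6, 72→3
Mean rank = (2 + 6 + 3) / 3 = 3.67

3.67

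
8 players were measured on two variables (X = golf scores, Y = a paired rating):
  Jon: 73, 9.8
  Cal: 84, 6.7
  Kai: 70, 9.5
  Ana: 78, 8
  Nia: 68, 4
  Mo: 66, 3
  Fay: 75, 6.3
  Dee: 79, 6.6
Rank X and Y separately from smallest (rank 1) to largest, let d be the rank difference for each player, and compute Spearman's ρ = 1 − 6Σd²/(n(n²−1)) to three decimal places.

Ranks of variable 1: 4, 8, 3, 6, 2, 1, 5, 7
Ranks of variable 2: 8, 5, 7, 6, 2, 1, 3, 4
d = r₁ − r₂: -4, 3, -4, 0, 0, 0, 2, 3
d²: 16, 9, 16, 0, 0, 0, 4, 9; Σd² = 54
ρ = 1 − 6·54/(8·63) = 1 − 324/504 = 0.357

0.357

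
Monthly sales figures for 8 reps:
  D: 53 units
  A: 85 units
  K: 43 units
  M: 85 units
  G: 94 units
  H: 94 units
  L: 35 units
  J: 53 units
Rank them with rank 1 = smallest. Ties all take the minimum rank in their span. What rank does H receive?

Sorted (ascending): 35, 43, 53, 53, 85, 85, 94, 94
The 2 values of 53 occupy positions 3–4 → each gets rank 3.
The 2 values of 85 occupy positions 5–6 → each gets rank 5.
The 2 values of 94 occupy positions 7–8 → each gets rank 7.
H has value 94 units → rank 7.

7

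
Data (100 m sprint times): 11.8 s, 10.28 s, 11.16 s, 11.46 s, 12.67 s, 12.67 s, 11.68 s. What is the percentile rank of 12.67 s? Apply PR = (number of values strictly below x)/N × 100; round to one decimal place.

N = 7.
Strictly below 12.67: 5. Equal to 12.67: 2.
PR = 5/7 × 100 = 71.4

71.4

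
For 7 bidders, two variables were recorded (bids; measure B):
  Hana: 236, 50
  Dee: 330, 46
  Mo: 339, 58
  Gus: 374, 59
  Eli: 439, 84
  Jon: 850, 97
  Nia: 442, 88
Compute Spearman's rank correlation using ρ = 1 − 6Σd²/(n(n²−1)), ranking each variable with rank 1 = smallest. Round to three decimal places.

0.964

Ranks of variable 1: 1, 2, 3, 4, 5, 7, 6
Ranks of variable 2: 2, 1, 3, 4, 5, 7, 6
d = r₁ − r₂: -1, 1, 0, 0, 0, 0, 0
d²: 1, 1, 0, 0, 0, 0, 0; Σd² = 2
ρ = 1 − 6·2/(7·48) = 1 − 12/336 = 0.964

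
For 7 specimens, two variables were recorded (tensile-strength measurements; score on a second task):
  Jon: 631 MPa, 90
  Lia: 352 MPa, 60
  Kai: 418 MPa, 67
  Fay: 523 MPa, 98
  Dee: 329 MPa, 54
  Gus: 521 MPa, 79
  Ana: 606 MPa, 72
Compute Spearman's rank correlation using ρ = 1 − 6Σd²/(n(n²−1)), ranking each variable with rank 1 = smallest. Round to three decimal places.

0.821

Ranks of variable 1: 7, 2, 3, 5, 1, 4, 6
Ranks of variable 2: 6, 2, 3, 7, 1, 5, 4
d = r₁ − r₂: 1, 0, 0, -2, 0, -1, 2
d²: 1, 0, 0, 4, 0, 1, 4; Σd² = 10
ρ = 1 − 6·10/(7·48) = 1 − 60/336 = 0.821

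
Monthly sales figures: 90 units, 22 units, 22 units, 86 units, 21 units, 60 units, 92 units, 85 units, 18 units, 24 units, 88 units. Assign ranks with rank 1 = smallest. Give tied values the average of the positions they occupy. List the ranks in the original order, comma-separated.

Sorted (ascending): 18, 21, 22, 22, 24, 60, 85, 86, 88, 90, 92
The 2 values of 22 occupy positions 3–4 → average rank (3+4)/2 = 3.5.

10, 3.5, 3.5, 8, 2, 6, 11, 7, 1, 5, 9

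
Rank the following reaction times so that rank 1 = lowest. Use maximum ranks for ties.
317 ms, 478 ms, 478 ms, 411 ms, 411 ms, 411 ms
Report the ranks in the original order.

Sorted (ascending): 317, 411, 411, 411, 478, 478
The 3 values of 411 occupy positions 2–4 → each gets rank 4.
The 2 values of 478 occupy positions 5–6 → each gets rank 6.

1, 6, 6, 4, 4, 4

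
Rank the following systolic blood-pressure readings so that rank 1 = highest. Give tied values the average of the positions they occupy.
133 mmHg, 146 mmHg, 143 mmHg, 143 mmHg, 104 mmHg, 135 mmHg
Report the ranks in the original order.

Sorted (descending): 146, 143, 143, 135, 133, 104
The 2 values of 143 occupy positions 2–3 → average rank (2+3)/2 = 2.5.

5, 1, 2.5, 2.5, 6, 4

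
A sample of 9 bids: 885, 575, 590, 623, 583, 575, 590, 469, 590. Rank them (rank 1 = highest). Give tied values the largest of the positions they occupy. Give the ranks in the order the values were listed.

1, 8, 5, 2, 6, 8, 5, 9, 5

Sorted (descending): 885, 623, 590, 590, 590, 583, 575, 575, 469
The 3 values of 590 occupy positions 3–5 → each gets rank 5.
The 2 values of 575 occupy positions 7–8 → each gets rank 8.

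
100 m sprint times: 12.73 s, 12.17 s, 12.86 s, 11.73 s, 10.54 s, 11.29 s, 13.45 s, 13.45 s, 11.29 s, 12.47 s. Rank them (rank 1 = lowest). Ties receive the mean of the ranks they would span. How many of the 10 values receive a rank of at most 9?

8

Sorted (ascending): 10.54, 11.29, 11.29, 11.73, 12.17, 12.47, 12.73, 12.86, 13.45, 13.45
The 2 values of 11.29 occupy positions 2–3 → average rank (2+3)/2 = 2.5.
The 2 values of 13.45 occupy positions 9–10 → average rank (9+10)/2 = 9.5.
Ranks ≤ 9: {1, 2.5, 2.5, 4, 5, 6, 7, 8} → 8 values.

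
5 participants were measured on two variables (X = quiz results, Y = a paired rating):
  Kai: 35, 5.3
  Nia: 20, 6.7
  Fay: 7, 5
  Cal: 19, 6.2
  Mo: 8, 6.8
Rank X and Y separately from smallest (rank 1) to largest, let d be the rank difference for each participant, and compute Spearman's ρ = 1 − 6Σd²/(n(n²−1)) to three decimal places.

Ranks of variable 1: 5, 4, 1, 3, 2
Ranks of variable 2: 2, 4, 1, 3, 5
d = r₁ − r₂: 3, 0, 0, 0, -3
d²: 9, 0, 0, 0, 9; Σd² = 18
ρ = 1 − 6·18/(5·24) = 1 − 108/120 = 0.100

0.100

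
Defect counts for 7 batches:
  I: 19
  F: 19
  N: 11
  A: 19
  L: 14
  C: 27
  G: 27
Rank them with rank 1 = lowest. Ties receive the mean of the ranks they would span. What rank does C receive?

6.5

Sorted (ascending): 11, 14, 19, 19, 19, 27, 27
The 3 values of 19 occupy positions 3–5 → average rank 4.
The 2 values of 27 occupy positions 6–7 → average rank (6+7)/2 = 6.5.
C has value 27 → rank 6.5.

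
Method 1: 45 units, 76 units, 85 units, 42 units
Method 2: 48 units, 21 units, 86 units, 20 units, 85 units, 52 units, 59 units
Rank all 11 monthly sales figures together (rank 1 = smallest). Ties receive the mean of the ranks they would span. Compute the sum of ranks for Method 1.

24.5

Sorted (ascending): 20, 21, 42, 45, 48, 52, 59, 76, 85, 85, 86
The 2 values of 85 occupy positions 9–10 → average rank (9+10)/2 = 9.5.
Method 1 values → pooled ranks: 45→4, 76→8, 85→9.5, 42→3
Rank sum = 4 + 8 + 9.5 + 3 = 24.5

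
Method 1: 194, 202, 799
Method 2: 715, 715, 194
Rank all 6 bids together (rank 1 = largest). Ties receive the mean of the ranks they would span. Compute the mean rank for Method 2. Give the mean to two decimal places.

3.50

Sorted (descending): 799, 715, 715, 202, 194, 194
The 2 values of 715 occupy positions 2–3 → average rank (2+3)/2 = 2.5.
The 2 values of 194 occupy positions 5–6 → average rank (5+6)/2 = 5.5.
Method 2 values → pooled ranks: 715→2.5, 715→2.5, 194→5.5
Mean rank = (2.5 + 2.5 + 5.5) / 3 = 3.50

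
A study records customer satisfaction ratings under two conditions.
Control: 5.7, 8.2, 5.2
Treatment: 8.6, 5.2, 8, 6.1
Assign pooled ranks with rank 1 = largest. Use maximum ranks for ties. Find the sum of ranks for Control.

14

Sorted (descending): 8.6, 8.2, 8, 6.1, 5.7, 5.2, 5.2
The 2 values of 5.2 occupy positions 6–7 → each gets rank 7.
Control values → pooled ranks: 5.7→5, 8.2→2, 5.2→7
Rank sum = 5 + 2 + 7 = 14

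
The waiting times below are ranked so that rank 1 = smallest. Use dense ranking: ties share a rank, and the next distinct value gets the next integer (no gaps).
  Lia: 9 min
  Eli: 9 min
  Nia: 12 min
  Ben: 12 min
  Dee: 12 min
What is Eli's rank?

Sorted (ascending): 9, 9, 12, 12, 12
The 2 values of 9 share dense rank 1.
The 3 values of 12 share dense rank 2.
Eli has value 9 min → rank 1.

1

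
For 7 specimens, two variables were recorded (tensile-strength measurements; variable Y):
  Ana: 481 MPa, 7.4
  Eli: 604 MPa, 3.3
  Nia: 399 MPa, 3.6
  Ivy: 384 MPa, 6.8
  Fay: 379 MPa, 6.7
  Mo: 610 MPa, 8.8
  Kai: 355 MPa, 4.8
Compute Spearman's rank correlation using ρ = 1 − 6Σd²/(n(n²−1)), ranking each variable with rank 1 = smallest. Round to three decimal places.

Ranks of variable 1: 5, 6, 4, 3, 2, 7, 1
Ranks of variable 2: 6, 1, 2, 5, 4, 7, 3
d = r₁ − r₂: -1, 5, 2, -2, -2, 0, -2
d²: 1, 25, 4, 4, 4, 0, 4; Σd² = 42
ρ = 1 − 6·42/(7·48) = 1 − 252/336 = 0.250

0.250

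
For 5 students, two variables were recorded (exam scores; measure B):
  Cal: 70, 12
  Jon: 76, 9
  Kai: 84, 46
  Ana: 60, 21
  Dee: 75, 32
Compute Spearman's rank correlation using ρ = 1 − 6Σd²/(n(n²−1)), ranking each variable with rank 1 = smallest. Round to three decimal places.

Ranks of variable 1: 2, 4, 5, 1, 3
Ranks of variable 2: 2, 1, 5, 3, 4
d = r₁ − r₂: 0, 3, 0, -2, -1
d²: 0, 9, 0, 4, 1; Σd² = 14
ρ = 1 − 6·14/(5·24) = 1 − 84/120 = 0.300

0.300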